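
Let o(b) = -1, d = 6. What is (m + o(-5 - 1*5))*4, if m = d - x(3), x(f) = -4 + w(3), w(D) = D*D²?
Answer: -72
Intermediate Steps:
w(D) = D³
x(f) = 23 (x(f) = -4 + 3³ = -4 + 27 = 23)
m = -17 (m = 6 - 1*23 = 6 - 23 = -17)
(m + o(-5 - 1*5))*4 = (-17 - 1)*4 = -18*4 = -72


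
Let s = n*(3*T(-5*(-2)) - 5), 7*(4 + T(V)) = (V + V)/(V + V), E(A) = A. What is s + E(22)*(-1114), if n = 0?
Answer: -24508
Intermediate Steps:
T(V) = -27/7 (T(V) = -4 + ((V + V)/(V + V))/7 = -4 + ((2*V)/((2*V)))/7 = -4 + ((2*V)*(1/(2*V)))/7 = -4 + (⅐)*1 = -4 + ⅐ = -27/7)
s = 0 (s = 0*(3*(-27/7) - 5) = 0*(-81/7 - 5) = 0*(-116/7) = 0)
s + E(22)*(-1114) = 0 + 22*(-1114) = 0 - 24508 = -24508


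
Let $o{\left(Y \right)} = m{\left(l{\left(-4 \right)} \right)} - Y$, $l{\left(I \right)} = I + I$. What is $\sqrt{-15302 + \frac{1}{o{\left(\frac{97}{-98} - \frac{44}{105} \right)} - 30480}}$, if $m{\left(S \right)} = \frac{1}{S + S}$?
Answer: $\frac{i \sqrt{1965868209949606487798}}{358428967} \approx 123.7 i$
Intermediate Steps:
$l{\left(I \right)} = 2 I$
$m{\left(S \right)} = \frac{1}{2 S}$
$o{\left(Y \right)} = - \frac{1}{16} - Y$ ($o{\left(Y \right)} = \frac{1}{2 \cdot 2 \left(-4\right)} - Y = \frac{1}{2 \left(-8\right)} - Y = \frac{1}{2} \left(- \frac{1}{8}\right) - Y = - \frac{1}{16} - Y$)
$\sqrt{-15302 + \frac{1}{o{\left(\frac{97}{-98} - \frac{44}{105} \right)} - 30480}} = \sqrt{-15302 + \frac{1}{\left(- \frac{1}{16} - \left(\frac{97}{-98} - \frac{44}{105}\right)\right) - 30480}} = \sqrt{-15302 + \frac{1}{\left(- \frac{1}{16} - \left(97 \left(- \frac{1}{98}\right) - \frac{44}{105}\right)\right) - 30480}} = \sqrt{-15302 + \frac{1}{\left(- \frac{1}{16} - \left(- \frac{97}{98} - \frac{44}{105}\right)\right) - 30480}} = \sqrt{-15302 + \frac{1}{\left(- \frac{1}{16} - - \frac{2071}{1470}\right) - 30480}} = \sqrt{-15302 + \frac{1}{\left(- \frac{1}{16} + \frac{2071}{1470}\right) - 30480}} = \sqrt{-15302 + \frac{1}{\frac{15833}{11760} - 30480}} = \sqrt{-15302 + \frac{1}{- \frac{358428967}{11760}}} = \sqrt{-15302 - \frac{11760}{358428967}} = \sqrt{- \frac{5484680064794}{358428967}} = \frac{i \sqrt{1965868209949606487798}}{358428967}$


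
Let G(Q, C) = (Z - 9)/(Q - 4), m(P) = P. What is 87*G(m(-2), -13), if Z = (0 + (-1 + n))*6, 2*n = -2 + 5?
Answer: 87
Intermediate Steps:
n = 3/2 (n = (-2 + 5)/2 = (1/2)*3 = 3/2 ≈ 1.5000)
Z = 3 (Z = (0 + (-1 + 3/2))*6 = (0 + 1/2)*6 = (1/2)*6 = 3)
G(Q, C) = -6/(-4 + Q) (G(Q, C) = (3 - 9)/(Q - 4) = -6/(-4 + Q))
87*G(m(-2), -13) = 87*(-6/(-4 - 2)) = 87*(-6/(-6)) = 87*(-6*(-1/6)) = 87*1 = 87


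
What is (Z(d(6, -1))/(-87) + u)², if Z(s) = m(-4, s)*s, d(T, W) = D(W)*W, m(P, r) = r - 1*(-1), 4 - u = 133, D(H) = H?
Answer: 126000625/7569 ≈ 16647.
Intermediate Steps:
u = -129 (u = 4 - 1*133 = 4 - 133 = -129)
m(P, r) = 1 + r (m(P, r) = r + 1 = 1 + r)
d(T, W) = W² (d(T, W) = W*W = W²)
Z(s) = s*(1 + s) (Z(s) = (1 + s)*s = s*(1 + s))
(Z(d(6, -1))/(-87) + u)² = (((-1)²*(1 + (-1)²))/(-87) - 129)² = ((1*(1 + 1))*(-1/87) - 129)² = ((1*2)*(-1/87) - 129)² = (2*(-1/87) - 129)² = (-2/87 - 129)² = (-11225/87)² = 126000625/7569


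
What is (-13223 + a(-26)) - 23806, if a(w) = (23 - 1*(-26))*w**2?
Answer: -3905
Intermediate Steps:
a(w) = 49*w**2 (a(w) = (23 + 26)*w**2 = 49*w**2)
(-13223 + a(-26)) - 23806 = (-13223 + 49*(-26)**2) - 23806 = (-13223 + 49*676) - 23806 = (-13223 + 33124) - 23806 = 19901 - 23806 = -3905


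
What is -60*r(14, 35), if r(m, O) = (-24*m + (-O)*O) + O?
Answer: 91560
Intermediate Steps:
r(m, O) = O - O² - 24*m (r(m, O) = (-24*m - O²) + O = (-O² - 24*m) + O = O - O² - 24*m)
-60*r(14, 35) = -60*(35 - 1*35² - 24*14) = -60*(35 - 1*1225 - 336) = -60*(35 - 1225 - 336) = -60*(-1526) = 91560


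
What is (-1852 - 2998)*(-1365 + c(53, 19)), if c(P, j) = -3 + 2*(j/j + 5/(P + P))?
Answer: 351106050/53 ≈ 6.6246e+6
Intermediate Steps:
c(P, j) = -1 + 5/P (c(P, j) = -3 + 2*(1 + 5/((2*P))) = -3 + 2*(1 + 5*(1/(2*P))) = -3 + 2*(1 + 5/(2*P)) = -3 + (2 + 5/P) = -1 + 5/P)
(-1852 - 2998)*(-1365 + c(53, 19)) = (-1852 - 2998)*(-1365 + (5 - 1*53)/53) = -4850*(-1365 + (5 - 53)/53) = -4850*(-1365 + (1/53)*(-48)) = -4850*(-1365 - 48/53) = -4850*(-72393/53) = 351106050/53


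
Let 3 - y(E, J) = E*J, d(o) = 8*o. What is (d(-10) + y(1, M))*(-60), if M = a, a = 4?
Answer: 4860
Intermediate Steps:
M = 4
y(E, J) = 3 - E*J
(d(-10) + y(1, M))*(-60) = (8*(-10) + (3 - 1*1*4))*(-60) = (-80 + (3 - 4))*(-60) = (-80 - 1)*(-60) = -81*(-60) = 4860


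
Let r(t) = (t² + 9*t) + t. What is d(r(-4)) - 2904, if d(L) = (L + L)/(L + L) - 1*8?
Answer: -2911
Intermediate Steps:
r(t) = t² + 10*t
d(L) = -7 (d(L) = (2*L)/((2*L)) - 8 = (2*L)*(1/(2*L)) - 8 = 1 - 8 = -7)
d(r(-4)) - 2904 = -7 - 2904 = -2911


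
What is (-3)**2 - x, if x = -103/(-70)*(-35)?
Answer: 121/2 ≈ 60.500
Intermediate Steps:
x = -103/2 (x = -103*(-1/70)*(-35) = (103/70)*(-35) = -103/2 ≈ -51.500)
(-3)**2 - x = (-3)**2 - 1*(-103/2) = 9 + 103/2 = 121/2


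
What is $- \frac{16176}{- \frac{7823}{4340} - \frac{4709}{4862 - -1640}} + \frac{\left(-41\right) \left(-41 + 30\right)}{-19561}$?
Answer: $\frac{1488147816648929}{232457075261} \approx 6401.8$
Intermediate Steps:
$- \frac{16176}{- \frac{7823}{4340} - \frac{4709}{4862 - -1640}} + \frac{\left(-41\right) \left(-41 + 30\right)}{-19561} = - \frac{16176}{\left(-7823\right) \frac{1}{4340} - \frac{4709}{4862 + 1640}} + \left(-41\right) \left(-11\right) \left(- \frac{1}{19561}\right) = - \frac{16176}{- \frac{7823}{4340} - \frac{4709}{6502}} + 451 \left(- \frac{1}{19561}\right) = - \frac{16176}{- \frac{7823}{4340} - \frac{4709}{6502}} - \frac{451}{19561} = - \frac{16176}{- \frac{35651103}{14109340}} - \frac{451}{19561} = \left(-16176\right) \left(- \frac{14109340}{35651103}\right) - \frac{451}{19561} = \frac{76077561280}{11883701} - \frac{451}{19561} = \frac{1488147816648929}{232457075261}$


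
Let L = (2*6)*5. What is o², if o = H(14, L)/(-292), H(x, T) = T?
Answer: 225/5329 ≈ 0.042222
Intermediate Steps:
L = 60 (L = 12*5 = 60)
o = -15/73 (o = 60/(-292) = 60*(-1/292) = -15/73 ≈ -0.20548)
o² = (-15/73)² = 225/5329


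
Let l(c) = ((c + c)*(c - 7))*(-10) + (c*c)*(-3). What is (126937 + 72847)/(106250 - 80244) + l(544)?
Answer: -87514875212/13003 ≈ -6.7304e+6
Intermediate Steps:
l(c) = -3*c² - 20*c*(-7 + c) (l(c) = ((2*c)*(-7 + c))*(-10) + c²*(-3) = (2*c*(-7 + c))*(-10) - 3*c² = -20*c*(-7 + c) - 3*c² = -3*c² - 20*c*(-7 + c))
(126937 + 72847)/(106250 - 80244) + l(544) = (126937 + 72847)/(106250 - 80244) + 544*(140 - 23*544) = 199784/26006 + 544*(140 - 12512) = 199784*(1/26006) + 544*(-12372) = 99892/13003 - 6730368 = -87514875212/13003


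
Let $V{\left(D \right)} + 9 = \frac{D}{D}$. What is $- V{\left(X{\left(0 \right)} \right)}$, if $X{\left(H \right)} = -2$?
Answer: $8$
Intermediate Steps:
$V{\left(D \right)} = -8$ ($V{\left(D \right)} = -9 + \frac{D}{D} = -9 + 1 = -8$)
$- V{\left(X{\left(0 \right)} \right)} = \left(-1\right) \left(-8\right) = 8$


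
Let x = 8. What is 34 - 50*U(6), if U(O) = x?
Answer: -366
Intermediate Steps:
U(O) = 8
34 - 50*U(6) = 34 - 50*8 = 34 - 400 = -366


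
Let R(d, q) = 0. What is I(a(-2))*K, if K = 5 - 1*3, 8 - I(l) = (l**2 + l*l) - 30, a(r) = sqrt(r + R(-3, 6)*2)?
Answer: 84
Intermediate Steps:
a(r) = sqrt(r) (a(r) = sqrt(r + 0*2) = sqrt(r + 0) = sqrt(r))
I(l) = 38 - 2*l**2 (I(l) = 8 - ((l**2 + l*l) - 30) = 8 - ((l**2 + l**2) - 30) = 8 - (2*l**2 - 30) = 8 - (-30 + 2*l**2) = 8 + (30 - 2*l**2) = 38 - 2*l**2)
K = 2 (K = 5 - 3 = 2)
I(a(-2))*K = (38 - 2*(sqrt(-2))**2)*2 = (38 - 2*(I*sqrt(2))**2)*2 = (38 - 2*(-2))*2 = (38 + 4)*2 = 42*2 = 84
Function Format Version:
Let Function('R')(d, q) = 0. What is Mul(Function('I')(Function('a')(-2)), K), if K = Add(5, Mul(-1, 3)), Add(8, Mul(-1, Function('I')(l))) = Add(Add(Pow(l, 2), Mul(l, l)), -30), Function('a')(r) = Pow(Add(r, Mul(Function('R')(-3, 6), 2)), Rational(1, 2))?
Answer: 84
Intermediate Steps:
Function('a')(r) = Pow(r, Rational(1, 2)) (Function('a')(r) = Pow(Add(r, Mul(0, 2)), Rational(1, 2)) = Pow(Add(r, 0), Rational(1, 2)) = Pow(r, Rational(1, 2)))
Function('I')(l) = Add(38, Mul(-2, Pow(l, 2))) (Function('I')(l) = Add(8, Mul(-1, Add(Add(Pow(l, 2), Mul(l, l)), -30))) = Add(8, Mul(-1, Add(Add(Pow(l, 2), Pow(l, 2)), -30))) = Add(8, Mul(-1, Add(Mul(2, Pow(l, 2)), -30))) = Add(8, Mul(-1, Add(-30, Mul(2, Pow(l, 2))))) = Add(8, Add(30, Mul(-2, Pow(l, 2)))) = Add(38, Mul(-2, Pow(l, 2))))
K = 2 (K = Add(5, -3) = 2)
Mul(Function('I')(Function('a')(-2)), K) = Mul(Add(38, Mul(-2, Pow(Pow(-2, Rational(1, 2)), 2))), 2) = Mul(Add(38, Mul(-2, Pow(Mul(I, Pow(2, Rational(1, 2))), 2))), 2) = Mul(Add(38, Mul(-2, -2)), 2) = Mul(Add(38, 4), 2) = Mul(42, 2) = 84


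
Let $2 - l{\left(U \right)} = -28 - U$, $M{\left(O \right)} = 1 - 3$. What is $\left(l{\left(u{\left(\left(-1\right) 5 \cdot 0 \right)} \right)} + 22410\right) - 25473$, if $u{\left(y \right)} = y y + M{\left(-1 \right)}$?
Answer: $-3035$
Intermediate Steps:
$M{\left(O \right)} = -2$ ($M{\left(O \right)} = 1 - 3 = -2$)
$u{\left(y \right)} = -2 + y^{2}$ ($u{\left(y \right)} = y y - 2 = y^{2} - 2 = -2 + y^{2}$)
$l{\left(U \right)} = 30 + U$ ($l{\left(U \right)} = 2 - \left(-28 - U\right) = 2 + \left(28 + U\right) = 30 + U$)
$\left(l{\left(u{\left(\left(-1\right) 5 \cdot 0 \right)} \right)} + 22410\right) - 25473 = \left(\left(30 - \left(2 - \left(\left(-1\right) 5 \cdot 0\right)^{2}\right)\right) + 22410\right) - 25473 = \left(\left(30 - \left(2 - \left(\left(-5\right) 0\right)^{2}\right)\right) + 22410\right) - 25473 = \left(\left(30 - \left(2 - 0^{2}\right)\right) + 22410\right) - 25473 = \left(\left(30 + \left(-2 + 0\right)\right) + 22410\right) - 25473 = \left(\left(30 - 2\right) + 22410\right) - 25473 = \left(28 + 22410\right) - 25473 = 22438 - 25473 = -3035$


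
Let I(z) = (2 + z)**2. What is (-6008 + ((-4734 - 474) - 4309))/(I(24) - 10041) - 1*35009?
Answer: -65568752/1873 ≈ -35007.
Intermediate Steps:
(-6008 + ((-4734 - 474) - 4309))/(I(24) - 10041) - 1*35009 = (-6008 + ((-4734 - 474) - 4309))/((2 + 24)**2 - 10041) - 1*35009 = (-6008 + (-5208 - 4309))/(26**2 - 10041) - 35009 = (-6008 - 9517)/(676 - 10041) - 35009 = -15525/(-9365) - 35009 = -15525*(-1/9365) - 35009 = 3105/1873 - 35009 = -65568752/1873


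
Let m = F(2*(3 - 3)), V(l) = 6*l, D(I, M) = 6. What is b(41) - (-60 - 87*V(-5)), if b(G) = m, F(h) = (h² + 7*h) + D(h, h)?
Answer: -2544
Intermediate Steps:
F(h) = 6 + h² + 7*h (F(h) = (h² + 7*h) + 6 = 6 + h² + 7*h)
m = 6 (m = 6 + (2*(3 - 3))² + 7*(2*(3 - 3)) = 6 + (2*0)² + 7*(2*0) = 6 + 0² + 7*0 = 6 + 0 + 0 = 6)
b(G) = 6
b(41) - (-60 - 87*V(-5)) = 6 - (-60 - 522*(-5)) = 6 - (-60 - 87*(-30)) = 6 - (-60 + 2610) = 6 - 1*2550 = 6 - 2550 = -2544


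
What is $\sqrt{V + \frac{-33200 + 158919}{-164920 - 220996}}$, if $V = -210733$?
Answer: $\frac{i \sqrt{7846189614580413}}{192958} \approx 459.06 i$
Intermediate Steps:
$\sqrt{V + \frac{-33200 + 158919}{-164920 - 220996}} = \sqrt{-210733 + \frac{-33200 + 158919}{-164920 - 220996}} = \sqrt{-210733 + \frac{125719}{-385916}} = \sqrt{-210733 + 125719 \left(- \frac{1}{385916}\right)} = \sqrt{-210733 - \frac{125719}{385916}} = \sqrt{- \frac{81325362147}{385916}} = \frac{i \sqrt{7846189614580413}}{192958}$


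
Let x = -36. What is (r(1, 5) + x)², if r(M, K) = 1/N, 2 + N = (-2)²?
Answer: 5041/4 ≈ 1260.3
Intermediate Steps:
N = 2 (N = -2 + (-2)² = -2 + 4 = 2)
r(M, K) = ½ (r(M, K) = 1/2 = ½)
(r(1, 5) + x)² = (½ - 36)² = (-71/2)² = 5041/4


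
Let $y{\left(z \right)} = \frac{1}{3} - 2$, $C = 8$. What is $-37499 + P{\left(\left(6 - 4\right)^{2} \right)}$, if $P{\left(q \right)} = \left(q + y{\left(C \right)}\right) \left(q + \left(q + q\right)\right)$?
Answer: $-37471$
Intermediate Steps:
$y{\left(z \right)} = - \frac{5}{3}$ ($y{\left(z \right)} = \frac{1}{3} - 2 = - \frac{5}{3}$)
$P{\left(q \right)} = 3 q \left(- \frac{5}{3} + q\right)$ ($P{\left(q \right)} = \left(q - \frac{5}{3}\right) \left(q + \left(q + q\right)\right) = \left(- \frac{5}{3} + q\right) \left(q + 2 q\right) = \left(- \frac{5}{3} + q\right) 3 q = 3 q \left(- \frac{5}{3} + q\right)$)
$-37499 + P{\left(\left(6 - 4\right)^{2} \right)} = -37499 + \left(6 - 4\right)^{2} \left(-5 + 3 \left(6 - 4\right)^{2}\right) = -37499 + 2^{2} \left(-5 + 3 \cdot 2^{2}\right) = -37499 + 4 \left(-5 + 3 \cdot 4\right) = -37499 + 4 \left(-5 + 12\right) = -37499 + 4 \cdot 7 = -37499 + 28 = -37471$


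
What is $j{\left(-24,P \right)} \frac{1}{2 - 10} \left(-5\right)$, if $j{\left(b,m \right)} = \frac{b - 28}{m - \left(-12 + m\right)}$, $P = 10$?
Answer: $- \frac{65}{24} \approx -2.7083$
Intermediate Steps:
$j{\left(b,m \right)} = - \frac{7}{3} + \frac{b}{12}$ ($j{\left(b,m \right)} = \frac{-28 + b}{12} = \left(-28 + b\right) \frac{1}{12} = - \frac{7}{3} + \frac{b}{12}$)
$j{\left(-24,P \right)} \frac{1}{2 - 10} \left(-5\right) = \left(- \frac{7}{3} + \frac{1}{12} \left(-24\right)\right) \frac{1}{2 - 10} \left(-5\right) = \left(- \frac{7}{3} - 2\right) \frac{1}{-8} \left(-5\right) = - \frac{13 \left(\left(- \frac{1}{8}\right) \left(-5\right)\right)}{3} = \left(- \frac{13}{3}\right) \frac{5}{8} = - \frac{65}{24}$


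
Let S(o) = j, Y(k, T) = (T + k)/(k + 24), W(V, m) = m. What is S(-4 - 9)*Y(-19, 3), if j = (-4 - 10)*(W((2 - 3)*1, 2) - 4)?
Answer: -448/5 ≈ -89.600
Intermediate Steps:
Y(k, T) = (T + k)/(24 + k)
j = 28 (j = (-4 - 10)*(2 - 4) = -14*(-2) = 28)
S(o) = 28
S(-4 - 9)*Y(-19, 3) = 28*((3 - 19)/(24 - 19)) = 28*(-16/5) = -448/5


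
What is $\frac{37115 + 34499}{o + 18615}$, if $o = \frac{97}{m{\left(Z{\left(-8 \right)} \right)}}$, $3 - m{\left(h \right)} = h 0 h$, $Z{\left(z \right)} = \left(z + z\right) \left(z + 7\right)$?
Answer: $\frac{107421}{27971} \approx 3.8404$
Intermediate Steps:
$Z{\left(z \right)} = 2 z \left(7 + z\right)$
$m{\left(h \right)} = 3$ ($m{\left(h \right)} = 3 - h 0 h = 3 - 0 h = 3 - 0 = 3 + 0 = 3$)
$o = \frac{97}{3} \approx 32.333$
$\frac{37115 + 34499}{o + 18615} = \frac{37115 + 34499}{\frac{97}{3} + 18615} = \frac{71614}{\frac{55942}{3}} = 71614 \cdot \frac{3}{55942} = \frac{107421}{27971}$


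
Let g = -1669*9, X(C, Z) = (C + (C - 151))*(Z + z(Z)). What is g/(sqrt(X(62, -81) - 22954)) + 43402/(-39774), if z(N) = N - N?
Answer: -21701/19887 + 15021*I*sqrt(20767)/20767 ≈ -1.0912 + 104.23*I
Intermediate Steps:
z(N) = 0
X(C, Z) = Z*(-151 + 2*C) (X(C, Z) = (C + (C - 151))*(Z + 0) = (C + (-151 + C))*Z = (-151 + 2*C)*Z = Z*(-151 + 2*C))
g = -15021
g/(sqrt(X(62, -81) - 22954)) + 43402/(-39774) = -15021/sqrt(-81*(-151 + 2*62) - 22954) + 43402/(-39774) = -15021/sqrt(-81*(-151 + 124) - 22954) + 43402*(-1/39774) = -15021/sqrt(-81*(-27) - 22954) - 21701/19887 = -15021/sqrt(2187 - 22954) - 21701/19887 = -15021*(-I*sqrt(20767)/20767) - 21701/19887 = -(-15021)*I*sqrt(20767)/20767 - 21701/19887 = 15021*I*sqrt(20767)/20767 - 21701/19887 = -21701/19887 + 15021*I*sqrt(20767)/20767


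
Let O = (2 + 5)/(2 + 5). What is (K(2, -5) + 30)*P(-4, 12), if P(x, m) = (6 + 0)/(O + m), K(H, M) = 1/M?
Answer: 894/65 ≈ 13.754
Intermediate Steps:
O = 1 (O = 7/7 = 7*(1/7) = 1)
P(x, m) = 6/(1 + m) (P(x, m) = (6 + 0)/(1 + m) = 6/(1 + m))
(K(2, -5) + 30)*P(-4, 12) = (1/(-5) + 30)*(6/(1 + 12)) = (-1/5 + 30)*(6/13) = 149*(6*(1/13))/5 = (149/5)*(6/13) = 894/65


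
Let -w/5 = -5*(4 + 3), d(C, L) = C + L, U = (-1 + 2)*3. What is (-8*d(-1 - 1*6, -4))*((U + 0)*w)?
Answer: 46200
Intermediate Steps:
U = 3 (U = 1*3 = 3)
w = 175 (w = -(-25)*(4 + 3) = -(-25)*7 = -5*(-35) = 175)
(-8*d(-1 - 1*6, -4))*((U + 0)*w) = (-8*((-1 - 1*6) - 4))*((3 + 0)*175) = (-8*((-1 - 6) - 4))*(3*175) = -8*(-7 - 4)*525 = -8*(-11)*525 = 88*525 = 46200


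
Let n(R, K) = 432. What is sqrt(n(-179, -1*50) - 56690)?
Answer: I*sqrt(56258) ≈ 237.19*I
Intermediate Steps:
sqrt(n(-179, -1*50) - 56690) = sqrt(432 - 56690) = sqrt(-56258) = I*sqrt(56258)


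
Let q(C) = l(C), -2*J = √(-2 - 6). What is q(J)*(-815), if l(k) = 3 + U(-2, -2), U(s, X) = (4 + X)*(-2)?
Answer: 815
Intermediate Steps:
U(s, X) = -8 - 2*X
l(k) = -1 (l(k) = 3 + (-8 - 2*(-2)) = 3 + (-8 + 4) = 3 - 4 = -1)
J = -I*√2 (J = -√(-2 - 6)/2 = -I*√2 ≈ -1.4142*I)
q(C) = -1
q(J)*(-815) = -1*(-815) = 815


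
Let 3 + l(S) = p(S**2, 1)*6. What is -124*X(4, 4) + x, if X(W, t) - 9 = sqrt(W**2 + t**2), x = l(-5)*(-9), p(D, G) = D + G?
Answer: -2493 - 496*sqrt(2) ≈ -3194.4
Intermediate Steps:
l(S) = 3 + 6*S**2 (l(S) = -3 + (S**2 + 1)*6 = -3 + (1 + S**2)*6 = -3 + (6 + 6*S**2) = 3 + 6*S**2)
x = -1377 (x = (3 + 6*(-5)**2)*(-9) = (3 + 6*25)*(-9) = (3 + 150)*(-9) = 153*(-9) = -1377)
X(W, t) = 9 + sqrt(W**2 + t**2)
-124*X(4, 4) + x = -124*(9 + sqrt(4**2 + 4**2)) - 1377 = -124*(9 + sqrt(16 + 16)) - 1377 = -124*(9 + sqrt(32)) - 1377 = -124*(9 + 4*sqrt(2)) - 1377 = (-1116 - 496*sqrt(2)) - 1377 = -2493 - 496*sqrt(2)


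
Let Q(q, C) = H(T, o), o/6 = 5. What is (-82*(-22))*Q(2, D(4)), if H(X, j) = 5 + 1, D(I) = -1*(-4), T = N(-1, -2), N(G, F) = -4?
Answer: 10824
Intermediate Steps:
o = 30 (o = 6*5 = 30)
T = -4
D(I) = 4
H(X, j) = 6
Q(q, C) = 6
(-82*(-22))*Q(2, D(4)) = -82*(-22)*6 = 1804*6 = 10824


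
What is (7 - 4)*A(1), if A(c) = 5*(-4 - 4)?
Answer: -120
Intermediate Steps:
A(c) = -40 (A(c) = 5*(-8) = -40)
(7 - 4)*A(1) = (7 - 4)*(-40) = 3*(-40) = -120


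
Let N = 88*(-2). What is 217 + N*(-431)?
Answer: 76073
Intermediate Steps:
N = -176
217 + N*(-431) = 217 - 176*(-431) = 217 + 75856 = 76073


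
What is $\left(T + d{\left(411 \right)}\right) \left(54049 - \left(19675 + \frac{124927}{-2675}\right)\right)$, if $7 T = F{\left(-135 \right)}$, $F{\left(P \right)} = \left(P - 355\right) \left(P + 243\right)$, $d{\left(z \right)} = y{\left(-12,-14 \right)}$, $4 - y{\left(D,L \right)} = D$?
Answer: $- \frac{694616644088}{2675} \approx -2.5967 \cdot 10^{8}$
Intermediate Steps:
$y{\left(D,L \right)} = 4 - D$
$d{\left(z \right)} = 16$ ($d{\left(z \right)} = 4 - -12 = 4 + 12 = 16$)
$F{\left(P \right)} = \left(-355 + P\right) \left(243 + P\right)$
$T = -7560$ ($T = \frac{-86265 + \left(-135\right)^{2} - -15120}{7} = \frac{-86265 + 18225 + 15120}{7} = \frac{1}{7} \left(-52920\right) = -7560$)
$\left(T + d{\left(411 \right)}\right) \left(54049 - \left(19675 + \frac{124927}{-2675}\right)\right) = \left(-7560 + 16\right) \left(54049 - \left(19675 + \frac{124927}{-2675}\right)\right) = - 7544 \left(54049 - \frac{52505698}{2675}\right) = \left(-7544\right) \frac{92075377}{2675} = - \frac{694616644088}{2675}$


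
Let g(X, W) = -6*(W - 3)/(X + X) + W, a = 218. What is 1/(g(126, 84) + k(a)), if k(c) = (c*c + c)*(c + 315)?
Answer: 14/356251953 ≈ 3.9298e-8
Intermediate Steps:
g(X, W) = W - 3*(-3 + W)/X (g(X, W) = -6*(-3 + W)/(2*X) + W = -6*(-3 + W)*1/(2*X) + W = -3*(-3 + W)/X + W = W - 3*(-3 + W)/X)
k(c) = (315 + c)*(c + c²) (k(c) = (c² + c)*(315 + c) = (c + c²)*(315 + c) = (315 + c)*(c + c²))
1/(g(126, 84) + k(a)) = 1/((9 - 3*84 + 84*126)/126 + 218*(315 + 218² + 316*218)) = 1/((9 - 252 + 10584)/126 + 218*(315 + 47524 + 68888)) = 1/((1/126)*10341 + 218*116727) = 1/(1149/14 + 25446486) = 1/(356251953/14) = 14/356251953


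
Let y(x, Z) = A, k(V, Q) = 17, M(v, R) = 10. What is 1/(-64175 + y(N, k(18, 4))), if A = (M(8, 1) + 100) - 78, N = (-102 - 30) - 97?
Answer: -1/64143 ≈ -1.5590e-5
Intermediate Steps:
N = -229 (N = -132 - 97 = -229)
A = 32 (A = (10 + 100) - 78 = 110 - 78 = 32)
y(x, Z) = 32
1/(-64175 + y(N, k(18, 4))) = 1/(-64175 + 32) = 1/(-64143) = -1/64143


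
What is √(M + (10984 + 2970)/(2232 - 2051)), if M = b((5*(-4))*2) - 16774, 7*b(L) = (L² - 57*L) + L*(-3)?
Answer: 2*I*√6471512915/1267 ≈ 126.99*I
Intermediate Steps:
b(L) = -60*L/7 + L²/7 (b(L) = ((L² - 57*L) + L*(-3))/7 = ((L² - 57*L) - 3*L)/7 = (L² - 60*L)/7 = -60*L/7 + L²/7)
M = -113418/7 (M = ((5*(-4))*2)*(-60 + (5*(-4))*2)/7 - 16774 = (-20*2)*(-60 - 20*2)/7 - 16774 = (⅐)*(-40)*(-60 - 40) - 16774 = (⅐)*(-40)*(-100) - 16774 = 4000/7 - 16774 = -113418/7 ≈ -16203.)
√(M + (10984 + 2970)/(2232 - 2051)) = √(-113418/7 + (10984 + 2970)/(2232 - 2051)) = √(-113418/7 + 13954/181) = √(-20430980/1267) = 2*I*√6471512915/1267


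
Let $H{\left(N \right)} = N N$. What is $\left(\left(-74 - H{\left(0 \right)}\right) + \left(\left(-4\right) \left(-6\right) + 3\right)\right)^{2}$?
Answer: $2209$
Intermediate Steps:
$H{\left(N \right)} = N^{2}$
$\left(\left(-74 - H{\left(0 \right)}\right) + \left(\left(-4\right) \left(-6\right) + 3\right)\right)^{2} = \left(\left(-74 - 0^{2}\right) + \left(\left(-4\right) \left(-6\right) + 3\right)\right)^{2} = \left(\left(-74 - 0\right) + \left(24 + 3\right)\right)^{2} = \left(\left(-74 + 0\right) + 27\right)^{2} = \left(-74 + 27\right)^{2} = \left(-47\right)^{2} = 2209$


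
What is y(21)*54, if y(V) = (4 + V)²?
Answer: 33750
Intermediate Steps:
y(21)*54 = (4 + 21)²*54 = 25²*54 = 625*54 = 33750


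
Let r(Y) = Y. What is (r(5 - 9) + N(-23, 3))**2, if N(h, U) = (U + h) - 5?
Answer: 841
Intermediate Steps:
N(h, U) = -5 + U + h
(r(5 - 9) + N(-23, 3))**2 = ((5 - 9) + (-5 + 3 - 23))**2 = (-4 - 25)**2 = (-29)**2 = 841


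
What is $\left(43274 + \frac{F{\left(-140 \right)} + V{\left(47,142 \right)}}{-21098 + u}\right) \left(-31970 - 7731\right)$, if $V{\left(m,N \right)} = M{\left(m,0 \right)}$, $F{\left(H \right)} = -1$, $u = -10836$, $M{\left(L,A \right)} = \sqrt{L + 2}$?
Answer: $- \frac{27431642369455}{15967} \approx -1.718 \cdot 10^{9}$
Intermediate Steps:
$M{\left(L,A \right)} = \sqrt{2 + L}$
$V{\left(m,N \right)} = \sqrt{2 + m}$
$\left(43274 + \frac{F{\left(-140 \right)} + V{\left(47,142 \right)}}{-21098 + u}\right) \left(-31970 - 7731\right) = \left(43274 + \frac{-1 + \sqrt{2 + 47}}{-21098 - 10836}\right) \left(-31970 - 7731\right) = \left(43274 + \frac{-1 + \sqrt{49}}{-31934}\right) \left(-39701\right) = \left(43274 + \left(-1 + 7\right) \left(- \frac{1}{31934}\right)\right) \left(-39701\right) = \left(43274 + 6 \left(- \frac{1}{31934}\right)\right) \left(-39701\right) = \left(43274 - \frac{3}{15967}\right) \left(-39701\right) = \frac{690955955}{15967} \left(-39701\right) = - \frac{27431642369455}{15967}$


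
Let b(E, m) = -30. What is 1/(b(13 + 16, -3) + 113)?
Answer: 1/83 ≈ 0.012048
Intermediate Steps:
1/(b(13 + 16, -3) + 113) = 1/(-30 + 113) = 1/83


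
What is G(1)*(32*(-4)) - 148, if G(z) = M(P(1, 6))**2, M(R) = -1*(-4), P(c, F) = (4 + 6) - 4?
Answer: -2196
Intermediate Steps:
P(c, F) = 6 (P(c, F) = 10 - 4 = 6)
M(R) = 4
G(z) = 16 (G(z) = 4**2 = 16)
G(1)*(32*(-4)) - 148 = 16*(32*(-4)) - 148 = 16*(-128) - 148 = -2048 - 148 = -2196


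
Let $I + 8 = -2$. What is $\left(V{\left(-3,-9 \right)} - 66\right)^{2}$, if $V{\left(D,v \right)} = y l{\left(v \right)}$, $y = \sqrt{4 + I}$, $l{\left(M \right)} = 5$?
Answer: $4206 - 660 i \sqrt{6} \approx 4206.0 - 1616.7 i$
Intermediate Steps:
$I = -10$ ($I = -8 - 2 = -10$)
$y = i \sqrt{6}$ ($y = \sqrt{4 - 10} = \sqrt{-6} = i \sqrt{6} \approx 2.4495 i$)
$V{\left(D,v \right)} = 5 i \sqrt{6}$ ($V{\left(D,v \right)} = i \sqrt{6} \cdot 5 = 5 i \sqrt{6}$)
$\left(V{\left(-3,-9 \right)} - 66\right)^{2} = \left(5 i \sqrt{6} - 66\right)^{2} = \left(-66 + 5 i \sqrt{6}\right)^{2}$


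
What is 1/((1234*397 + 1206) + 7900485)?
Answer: 1/8391589 ≈ 1.1917e-7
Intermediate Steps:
1/((1234*397 + 1206) + 7900485) = 1/((489898 + 1206) + 7900485) = 1/(491104 + 7900485) = 1/8391589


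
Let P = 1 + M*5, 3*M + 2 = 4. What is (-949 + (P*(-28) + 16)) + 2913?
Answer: 5576/3 ≈ 1858.7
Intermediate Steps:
M = ⅔ (M = -⅔ + (⅓)*4 = -⅔ + 4/3 = ⅔ ≈ 0.66667)
P = 13/3 (P = 1 + (⅔)*5 = 1 + 10/3 = 13/3 ≈ 4.3333)
(-949 + (P*(-28) + 16)) + 2913 = (-949 + ((13/3)*(-28) + 16)) + 2913 = (-949 + (-364/3 + 16)) + 2913 = (-949 - 316/3) + 2913 = -3163/3 + 2913 = 5576/3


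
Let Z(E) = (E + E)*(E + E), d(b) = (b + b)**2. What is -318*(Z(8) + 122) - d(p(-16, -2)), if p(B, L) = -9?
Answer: -120528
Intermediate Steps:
d(b) = 4*b**2 (d(b) = (2*b)**2 = 4*b**2)
Z(E) = 4*E**2 (Z(E) = (2*E)*(2*E) = 4*E**2)
-318*(Z(8) + 122) - d(p(-16, -2)) = -318*(4*8**2 + 122) - 4*(-9)**2 = -318*(4*64 + 122) - 4*81 = -318*(256 + 122) - 1*324 = -318*378 - 324 = -120204 - 324 = -120528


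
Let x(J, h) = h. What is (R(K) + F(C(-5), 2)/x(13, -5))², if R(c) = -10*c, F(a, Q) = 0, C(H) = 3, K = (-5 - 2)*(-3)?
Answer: 44100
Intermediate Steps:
K = 21 (K = -7*(-3) = 21)
(R(K) + F(C(-5), 2)/x(13, -5))² = (-10*21 + 0/(-5))² = (-210 + 0*(-⅕))² = (-210 + 0)² = (-210)² = 44100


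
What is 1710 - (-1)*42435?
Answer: 44145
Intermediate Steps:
1710 - (-1)*42435 = 1710 - 1*(-42435) = 1710 + 42435 = 44145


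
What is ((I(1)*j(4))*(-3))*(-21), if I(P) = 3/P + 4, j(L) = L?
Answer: 1764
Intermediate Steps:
I(P) = 4 + 3/P
((I(1)*j(4))*(-3))*(-21) = (((4 + 3/1)*4)*(-3))*(-21) = (((4 + 3*1)*4)*(-3))*(-21) = (((4 + 3)*4)*(-3))*(-21) = ((7*4)*(-3))*(-21) = (28*(-3))*(-21) = -84*(-21) = 1764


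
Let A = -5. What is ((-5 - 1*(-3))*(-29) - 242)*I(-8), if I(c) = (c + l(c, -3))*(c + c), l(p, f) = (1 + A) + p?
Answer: -58880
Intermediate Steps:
l(p, f) = -4 + p (l(p, f) = (1 - 5) + p = -4 + p)
I(c) = 2*c*(-4 + 2*c) (I(c) = (c + (-4 + c))*(c + c) = (-4 + 2*c)*(2*c) = 2*c*(-4 + 2*c))
((-5 - 1*(-3))*(-29) - 242)*I(-8) = ((-5 - 1*(-3))*(-29) - 242)*(4*(-8)*(-2 - 8)) = ((-5 + 3)*(-29) - 242)*(4*(-8)*(-10)) = (-2*(-29) - 242)*320 = (58 - 242)*320 = -184*320 = -58880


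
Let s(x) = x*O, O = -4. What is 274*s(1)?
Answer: -1096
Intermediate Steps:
s(x) = -4*x (s(x) = x*(-4) = -4*x)
274*s(1) = 274*(-4*1) = 274*(-4) = -1096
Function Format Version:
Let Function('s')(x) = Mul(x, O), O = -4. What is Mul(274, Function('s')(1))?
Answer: -1096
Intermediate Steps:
Function('s')(x) = Mul(-4, x) (Function('s')(x) = Mul(x, -4) = Mul(-4, x))
Mul(274, Function('s')(1)) = Mul(274, Mul(-4, 1)) = Mul(274, -4) = -1096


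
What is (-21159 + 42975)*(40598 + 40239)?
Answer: 1763539992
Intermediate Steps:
(-21159 + 42975)*(40598 + 40239) = 21816*80837 = 1763539992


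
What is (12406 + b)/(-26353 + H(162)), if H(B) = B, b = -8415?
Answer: -3991/26191 ≈ -0.15238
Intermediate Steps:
(12406 + b)/(-26353 + H(162)) = (12406 - 8415)/(-26353 + 162) = 3991/(-26191) = 3991*(-1/26191) = -3991/26191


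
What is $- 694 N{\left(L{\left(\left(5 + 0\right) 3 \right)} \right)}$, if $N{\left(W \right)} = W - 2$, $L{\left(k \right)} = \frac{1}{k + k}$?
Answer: $\frac{20473}{15} \approx 1364.9$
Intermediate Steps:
$L{\left(k \right)} = \frac{1}{2 k}$
$N{\left(W \right)} = -2 + W$
$- 694 N{\left(L{\left(\left(5 + 0\right) 3 \right)} \right)} = - 694 \left(-2 + \frac{1}{2 \left(5 + 0\right) 3}\right) = - 694 \left(-2 + \frac{1}{2 \cdot 5 \cdot 3}\right) = - 694 \left(-2 + \frac{1}{2 \cdot 15}\right) = - 694 \left(-2 + \frac{1}{2} \cdot \frac{1}{15}\right) = - 694 \left(-2 + \frac{1}{30}\right) = \left(-694\right) \left(- \frac{59}{30}\right) = \frac{20473}{15}$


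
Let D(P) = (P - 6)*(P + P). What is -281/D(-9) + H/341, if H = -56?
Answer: -110941/92070 ≈ -1.2050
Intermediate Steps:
D(P) = 2*P*(-6 + P) (D(P) = (-6 + P)*(2*P) = 2*P*(-6 + P))
-281/D(-9) + H/341 = -281*(-1/(18*(-6 - 9))) - 56/341 = -281/(2*(-9)*(-15)) - 56*1/341 = -281/270 - 56/341 = -110941/92070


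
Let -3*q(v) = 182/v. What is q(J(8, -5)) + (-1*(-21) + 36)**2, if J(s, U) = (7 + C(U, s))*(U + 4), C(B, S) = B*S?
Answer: 321469/99 ≈ 3247.2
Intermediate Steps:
J(s, U) = (4 + U)*(7 + U*s) (J(s, U) = (7 + U*s)*(U + 4) = (7 + U*s)*(4 + U) = (4 + U)*(7 + U*s))
q(v) = -182/(3*v)
q(J(8, -5)) + (-1*(-21) + 36)**2 = -182/(3*(28 + 7*(-5) + 8*(-5)**2 + 4*(-5)*8)) + (-1*(-21) + 36)**2 = -182/(3*(28 - 35 + 8*25 - 160)) + (21 + 36)**2 = -182/(3*(28 - 35 + 200 - 160)) + 57**2 = -182/3/33 + 3249 = -182/3*1/33 + 3249 = -182/99 + 3249 = 321469/99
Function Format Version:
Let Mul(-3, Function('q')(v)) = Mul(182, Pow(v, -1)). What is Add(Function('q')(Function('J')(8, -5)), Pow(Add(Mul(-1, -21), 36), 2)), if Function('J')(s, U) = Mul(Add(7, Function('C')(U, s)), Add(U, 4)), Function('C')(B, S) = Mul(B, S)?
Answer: Rational(321469, 99) ≈ 3247.2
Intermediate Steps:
Function('J')(s, U) = Mul(Add(4, U), Add(7, Mul(U, s))) (Function('J')(s, U) = Mul(Add(7, Mul(U, s)), Add(U, 4)) = Mul(Add(7, Mul(U, s)), Add(4, U)) = Mul(Add(4, U), Add(7, Mul(U, s))))
Function('q')(v) = Mul(Rational(-182, 3), Pow(v, -1)) (Function('q')(v) = Mul(Rational(-1, 3), Mul(182, Pow(v, -1))) = Mul(Rational(-182, 3), Pow(v, -1)))
Add(Function('q')(Function('J')(8, -5)), Pow(Add(Mul(-1, -21), 36), 2)) = Add(Mul(Rational(-182, 3), Pow(Add(28, Mul(7, -5), Mul(8, Pow(-5, 2)), Mul(4, -5, 8)), -1)), Pow(Add(Mul(-1, -21), 36), 2)) = Add(Mul(Rational(-182, 3), Pow(Add(28, -35, Mul(8, 25), -160), -1)), Pow(Add(21, 36), 2)) = Add(Mul(Rational(-182, 3), Pow(Add(28, -35, 200, -160), -1)), Pow(57, 2)) = Add(Mul(Rational(-182, 3), Pow(33, -1)), 3249) = Add(Mul(Rational(-182, 3), Rational(1, 33)), 3249) = Add(Rational(-182, 99), 3249) = Rational(321469, 99)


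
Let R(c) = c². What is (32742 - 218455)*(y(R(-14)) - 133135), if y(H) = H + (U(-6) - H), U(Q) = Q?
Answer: 24726014533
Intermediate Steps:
y(H) = -6 (y(H) = H + (-6 - H) = -6)
(32742 - 218455)*(y(R(-14)) - 133135) = (32742 - 218455)*(-6 - 133135) = -185713*(-133141) = 24726014533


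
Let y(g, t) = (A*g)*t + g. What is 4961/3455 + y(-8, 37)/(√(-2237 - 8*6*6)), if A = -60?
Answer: 4961/3455 - 17752*I*√101/505 ≈ 1.4359 - 353.28*I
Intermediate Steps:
y(g, t) = g - 60*g*t (y(g, t) = (-60*g)*t + g = -60*g*t + g = g - 60*g*t)
4961/3455 + y(-8, 37)/(√(-2237 - 8*6*6)) = 4961/3455 + (-8*(1 - 60*37))/(√(-2237 - 8*6*6)) = 4961*(1/3455) + (-8*(1 - 2220))/(√(-2237 - 48*6)) = 4961/3455 + (-8*(-2219))/(√(-2237 - 288)) = 4961/3455 + 17752/(√(-2525)) = 4961/3455 + 17752/((5*I*√101)) = 4961/3455 + 17752*(-I*√101/505) = 4961/3455 - 17752*I*√101/505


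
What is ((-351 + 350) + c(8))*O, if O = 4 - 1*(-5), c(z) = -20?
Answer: -189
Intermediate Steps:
O = 9 (O = 4 + 5 = 9)
((-351 + 350) + c(8))*O = ((-351 + 350) - 20)*9 = (-1 - 20)*9 = -21*9 = -189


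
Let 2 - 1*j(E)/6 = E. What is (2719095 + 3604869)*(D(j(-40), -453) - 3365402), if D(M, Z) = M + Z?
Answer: -21283952210292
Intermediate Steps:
j(E) = 12 - 6*E
(2719095 + 3604869)*(D(j(-40), -453) - 3365402) = (2719095 + 3604869)*(((12 - 6*(-40)) - 453) - 3365402) = 6323964*(((12 + 240) - 453) - 3365402) = 6323964*((252 - 453) - 3365402) = 6323964*(-201 - 3365402) = 6323964*(-3365603) = -21283952210292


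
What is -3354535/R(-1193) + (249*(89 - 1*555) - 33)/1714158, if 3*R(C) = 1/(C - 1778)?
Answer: 17083853132361941/571386 ≈ 2.9899e+10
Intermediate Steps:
R(C) = 1/(3*(-1778 + C)) (R(C) = 1/(3*(C - 1778)) = 1/(3*(-1778 + C)))
-3354535/R(-1193) + (249*(89 - 1*555) - 33)/1714158 = -3354535/(1/(3*(-1778 - 1193))) + (249*(89 - 1*555) - 33)/1714158 = -3354535/((⅓)/(-2971)) + (249*(89 - 555) - 33)*(1/1714158) = -3354535/((⅓)*(-1/2971)) + (249*(-466) - 33)*(1/1714158) = -3354535/(-1/8913) + (-116034 - 33)*(1/1714158) = -3354535*(-8913) - 116067*1/1714158 = 29898970455 - 38689/571386 = 17083853132361941/571386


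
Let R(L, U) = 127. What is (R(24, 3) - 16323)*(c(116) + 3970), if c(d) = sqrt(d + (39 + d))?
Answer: -64298120 - 16196*sqrt(271) ≈ -6.4565e+7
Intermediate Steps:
c(d) = sqrt(39 + 2*d)
(R(24, 3) - 16323)*(c(116) + 3970) = (127 - 16323)*(sqrt(39 + 2*116) + 3970) = -16196*(sqrt(39 + 232) + 3970) = -16196*(sqrt(271) + 3970) = -16196*(3970 + sqrt(271)) = -64298120 - 16196*sqrt(271)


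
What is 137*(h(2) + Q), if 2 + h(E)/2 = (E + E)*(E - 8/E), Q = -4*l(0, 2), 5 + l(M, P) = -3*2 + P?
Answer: 2192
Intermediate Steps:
l(M, P) = -11 + P (l(M, P) = -5 + (-3*2 + P) = -5 + (-6 + P) = -11 + P)
Q = 36 (Q = -4*(-11 + 2) = -4*(-9) = 36)
h(E) = -4 + 4*E*(E - 8/E) (h(E) = -4 + 2*((E + E)*(E - 8/E)) = -4 + 2*((2*E)*(E - 8/E)) = -4 + 2*(2*E*(E - 8/E)) = -4 + 4*E*(E - 8/E))
137*(h(2) + Q) = 137*((-36 + 4*2²) + 36) = 137*((-36 + 4*4) + 36) = 137*((-36 + 16) + 36) = 137*(-20 + 36) = 137*16 = 2192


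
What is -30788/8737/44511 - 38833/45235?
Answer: -15103259302811/17591557077645 ≈ -0.85855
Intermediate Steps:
-30788/8737/44511 - 38833/45235 = -30788*1/8737*(1/44511) - 38833*1/45235 = -30788/8737*1/44511 - 38833/45235 = -30788/388892607 - 38833/45235 = -15103259302811/17591557077645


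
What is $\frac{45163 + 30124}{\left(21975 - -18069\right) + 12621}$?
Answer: $\frac{75287}{52665} \approx 1.4295$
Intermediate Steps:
$\frac{45163 + 30124}{\left(21975 - -18069\right) + 12621} = \frac{75287}{\left(21975 + 18069\right) + 12621} = \frac{75287}{40044 + 12621} = \frac{75287}{52665}$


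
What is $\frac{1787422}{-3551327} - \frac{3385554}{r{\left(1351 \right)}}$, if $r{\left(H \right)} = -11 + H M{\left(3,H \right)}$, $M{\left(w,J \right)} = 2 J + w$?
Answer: $- \frac{237887729917}{166386226246} \approx -1.4297$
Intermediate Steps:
$M{\left(w,J \right)} = w + 2 J$
$r{\left(H \right)} = -11 + H \left(3 + 2 H\right)$
$\frac{1787422}{-3551327} - \frac{3385554}{r{\left(1351 \right)}} = \frac{1787422}{-3551327} - \frac{3385554}{-11 + 1351 \left(3 + 2 \cdot 1351\right)} = 1787422 \left(- \frac{1}{3551327}\right) - \frac{3385554}{-11 + 1351 \left(3 + 2702\right)} = - \frac{137494}{273179} - \frac{3385554}{-11 + 1351 \cdot 2705} = - \frac{137494}{273179} - \frac{3385554}{-11 + 3654455} = - \frac{137494}{273179} - \frac{3385554}{3654444} = - \frac{137494}{273179} - \frac{564259}{609074} = - \frac{237887729917}{166386226246}$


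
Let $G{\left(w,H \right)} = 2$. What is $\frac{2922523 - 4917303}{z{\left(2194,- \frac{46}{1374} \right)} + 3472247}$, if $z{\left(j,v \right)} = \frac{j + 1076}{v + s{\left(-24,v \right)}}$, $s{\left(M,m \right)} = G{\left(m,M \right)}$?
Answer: $- \frac{2694947780}{4693252187} \approx -0.57422$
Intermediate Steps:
$s{\left(M,m \right)} = 2$
$z{\left(j,v \right)} = \frac{1076 + j}{2 + v}$ ($z{\left(j,v \right)} = \frac{j + 1076}{v + 2} = \frac{1076 + j}{2 + v}$)
$\frac{2922523 - 4917303}{z{\left(2194,- \frac{46}{1374} \right)} + 3472247} = \frac{2922523 - 4917303}{\frac{1076 + 2194}{2 - \frac{46}{1374}} + 3472247} = - \frac{1994780}{\frac{1}{2 - \frac{23}{687}} \cdot 3270 + 3472247} = - \frac{1994780}{\frac{1}{\frac{1351}{687}} \cdot 3270 + 3472247} = - \frac{1994780}{\frac{687}{1351} \cdot 3270 + 3472247} = - \frac{1994780}{\frac{2246490}{1351} + 3472247} = - \frac{1994780}{\frac{4693252187}{1351}} = \left(-1994780\right) \frac{1351}{4693252187} = - \frac{2694947780}{4693252187}$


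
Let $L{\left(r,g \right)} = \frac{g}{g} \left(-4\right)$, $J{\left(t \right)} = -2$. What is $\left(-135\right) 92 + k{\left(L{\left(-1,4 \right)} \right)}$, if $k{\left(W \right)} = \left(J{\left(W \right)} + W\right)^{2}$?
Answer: $-12384$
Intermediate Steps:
$L{\left(r,g \right)} = -4$ ($L{\left(r,g \right)} = 1 \left(-4\right) = -4$)
$k{\left(W \right)} = \left(-2 + W\right)^{2}$
$\left(-135\right) 92 + k{\left(L{\left(-1,4 \right)} \right)} = \left(-135\right) 92 + \left(-2 - 4\right)^{2} = -12420 + \left(-6\right)^{2} = -12420 + 36 = -12384$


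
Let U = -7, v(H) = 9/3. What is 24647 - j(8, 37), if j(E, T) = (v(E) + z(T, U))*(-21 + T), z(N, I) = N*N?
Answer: 2695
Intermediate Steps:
v(H) = 3 (v(H) = 9*(1/3) = 3)
z(N, I) = N**2
j(E, T) = (-21 + T)*(3 + T**2) (j(E, T) = (3 + T**2)*(-21 + T) = (-21 + T)*(3 + T**2))
24647 - j(8, 37) = 24647 - (-63 + 37**3 - 21*37**2 + 3*37) = 24647 - (-63 + 50653 - 21*1369 + 111) = 24647 - (-63 + 50653 - 28749 + 111) = 24647 - 1*21952 = 24647 - 21952 = 2695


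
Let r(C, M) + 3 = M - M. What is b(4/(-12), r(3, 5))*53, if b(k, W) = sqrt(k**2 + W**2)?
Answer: 53*sqrt(82)/3 ≈ 159.98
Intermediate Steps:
r(C, M) = -3 (r(C, M) = -3 + (M - M) = -3 + 0 = -3)
b(k, W) = sqrt(W**2 + k**2)
b(4/(-12), r(3, 5))*53 = sqrt((-3)**2 + (4/(-12))**2)*53 = sqrt(9 + (4*(-1/12))**2)*53 = sqrt(9 + (-1/3)**2)*53 = sqrt(9 + 1/9)*53 = sqrt(82/9)*53 = (sqrt(82)/3)*53 = 53*sqrt(82)/3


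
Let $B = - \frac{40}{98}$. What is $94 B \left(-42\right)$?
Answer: $\frac{11280}{7} \approx 1611.4$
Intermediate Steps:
$B = - \frac{20}{49}$ ($B = \left(-40\right) \frac{1}{98} = - \frac{20}{49} \approx -0.40816$)
$94 B \left(-42\right) = 94 \left(- \frac{20}{49}\right) \left(-42\right) = \left(- \frac{1880}{49}\right) \left(-42\right) = \frac{11280}{7}$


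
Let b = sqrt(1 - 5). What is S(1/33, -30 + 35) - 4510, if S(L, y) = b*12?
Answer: -4510 + 24*I ≈ -4510.0 + 24.0*I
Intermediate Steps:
b = 2*I (b = sqrt(-4) = 2*I ≈ 2.0*I)
S(L, y) = 24*I (S(L, y) = (2*I)*12 = 24*I)
S(1/33, -30 + 35) - 4510 = 24*I - 4510 = -4510 + 24*I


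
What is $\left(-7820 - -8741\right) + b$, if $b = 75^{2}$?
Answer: $6546$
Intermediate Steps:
$b = 5625$
$\left(-7820 - -8741\right) + b = \left(-7820 - -8741\right) + 5625 = \left(-7820 + 8741\right) + 5625 = 921 + 5625 = 6546$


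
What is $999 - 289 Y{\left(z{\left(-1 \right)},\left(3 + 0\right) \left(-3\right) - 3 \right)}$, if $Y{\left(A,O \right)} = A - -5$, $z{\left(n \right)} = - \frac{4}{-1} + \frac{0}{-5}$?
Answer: $-1602$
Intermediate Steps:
$z{\left(n \right)} = 4$ ($z{\left(n \right)} = \left(-4\right) \left(-1\right) + 0 \left(- \frac{1}{5}\right) = 4 + 0 = 4$)
$Y{\left(A,O \right)} = 5 + A$ ($Y{\left(A,O \right)} = A + 5 = 5 + A$)
$999 - 289 Y{\left(z{\left(-1 \right)},\left(3 + 0\right) \left(-3\right) - 3 \right)} = 999 - 289 \left(5 + 4\right) = 999 - 2601 = -1602$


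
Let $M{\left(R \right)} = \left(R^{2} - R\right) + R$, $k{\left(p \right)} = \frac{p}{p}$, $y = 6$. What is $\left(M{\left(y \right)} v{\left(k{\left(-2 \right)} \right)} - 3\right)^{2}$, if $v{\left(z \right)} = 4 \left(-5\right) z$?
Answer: $522729$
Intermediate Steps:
$k{\left(p \right)} = 1$
$v{\left(z \right)} = - 20 z$
$M{\left(R \right)} = R^{2}$
$\left(M{\left(y \right)} v{\left(k{\left(-2 \right)} \right)} - 3\right)^{2} = \left(6^{2} \left(\left(-20\right) 1\right) - 3\right)^{2} = \left(36 \left(-20\right) - 3\right)^{2} = \left(-720 - 3\right)^{2} = \left(-723\right)^{2} = 522729$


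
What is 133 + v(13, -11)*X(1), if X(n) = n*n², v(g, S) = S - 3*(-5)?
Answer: 137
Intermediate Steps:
v(g, S) = 15 + S (v(g, S) = S + 15 = 15 + S)
X(n) = n³
133 + v(13, -11)*X(1) = 133 + (15 - 11)*1³ = 133 + 4*1 = 133 + 4 = 137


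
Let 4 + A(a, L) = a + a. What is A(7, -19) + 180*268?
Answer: 48250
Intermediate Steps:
A(a, L) = -4 + 2*a (A(a, L) = -4 + (a + a) = -4 + 2*a)
A(7, -19) + 180*268 = (-4 + 2*7) + 180*268 = (-4 + 14) + 48240 = 10 + 48240 = 48250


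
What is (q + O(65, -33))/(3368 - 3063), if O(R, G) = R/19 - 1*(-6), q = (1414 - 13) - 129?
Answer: 24347/5795 ≈ 4.2014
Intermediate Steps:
q = 1272 (q = 1401 - 129 = 1272)
O(R, G) = 6 + R/19 (O(R, G) = R*(1/19) + 6 = R/19 + 6 = 6 + R/19)
(q + O(65, -33))/(3368 - 3063) = (1272 + (6 + (1/19)*65))/(3368 - 3063) = (1272 + (6 + 65/19))/305 = (1272 + 179/19)*(1/305) = (24347/19)*(1/305) = 24347/5795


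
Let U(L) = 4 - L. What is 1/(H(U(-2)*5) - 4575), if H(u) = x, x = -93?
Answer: -1/4668 ≈ -0.00021422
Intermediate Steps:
H(u) = -93
1/(H(U(-2)*5) - 4575) = 1/(-93 - 4575) = 1/(-4668) = -1/4668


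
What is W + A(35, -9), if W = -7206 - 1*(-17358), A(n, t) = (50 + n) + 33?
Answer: 10270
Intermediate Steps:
A(n, t) = 83 + n
W = 10152 (W = -7206 + 17358 = 10152)
W + A(35, -9) = 10152 + (83 + 35) = 10152 + 118 = 10270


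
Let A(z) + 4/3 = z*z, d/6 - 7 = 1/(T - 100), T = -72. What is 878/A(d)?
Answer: 19481064/39045059 ≈ 0.49894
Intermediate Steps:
d = 3609/86 (d = 42 + 6/(-72 - 100) = 42 + 6/(-172) = 42 + 6*(-1/172) = 42 - 3/86 = 3609/86 ≈ 41.965)
A(z) = -4/3 + z**2 (A(z) = -4/3 + z*z = -4/3 + z**2)
878/A(d) = 878/(-4/3 + (3609/86)**2) = 878/(-4/3 + 13024881/7396) = 878/(39045059/22188) = 878*(22188/39045059) = 19481064/39045059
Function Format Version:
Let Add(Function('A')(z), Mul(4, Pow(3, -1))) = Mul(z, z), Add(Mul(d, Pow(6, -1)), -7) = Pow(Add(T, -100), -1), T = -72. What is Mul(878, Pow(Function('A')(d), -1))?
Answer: Rational(19481064, 39045059) ≈ 0.49894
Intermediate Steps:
d = Rational(3609, 86) (d = Add(42, Mul(6, Pow(Add(-72, -100), -1))) = Add(42, Mul(6, Pow(-172, -1))) = Add(42, Mul(6, Rational(-1, 172))) = Add(42, Rational(-3, 86)) = Rational(3609, 86) ≈ 41.965)
Function('A')(z) = Add(Rational(-4, 3), Pow(z, 2)) (Function('A')(z) = Add(Rational(-4, 3), Mul(z, z)) = Add(Rational(-4, 3), Pow(z, 2)))
Mul(878, Pow(Function('A')(d), -1)) = Mul(878, Pow(Add(Rational(-4, 3), Pow(Rational(3609, 86), 2)), -1)) = Mul(878, Pow(Add(Rational(-4, 3), Rational(13024881, 7396)), -1)) = Mul(878, Pow(Rational(39045059, 22188), -1)) = Mul(878, Rational(22188, 39045059)) = Rational(19481064, 39045059)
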